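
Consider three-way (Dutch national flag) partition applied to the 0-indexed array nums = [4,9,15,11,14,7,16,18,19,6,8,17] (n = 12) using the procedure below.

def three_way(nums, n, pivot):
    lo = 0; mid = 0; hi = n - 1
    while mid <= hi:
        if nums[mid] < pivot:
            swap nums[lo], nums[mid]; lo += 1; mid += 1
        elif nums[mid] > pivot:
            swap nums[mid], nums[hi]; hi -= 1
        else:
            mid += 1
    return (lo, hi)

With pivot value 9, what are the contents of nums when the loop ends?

lo=0 mid=0 hi=11
4<9: swap(0,0), lo=1 mid=1 ⇒ [4,9,15,11,14,7,16,18,19,6,8,17]
9=9: mid=2
15>9: swap(2,11), hi=10 ⇒ [4,9,17,11,14,7,16,18,19,6,8,15]
17>9: swap(2,10), hi=9 ⇒ [4,9,8,11,14,7,16,18,19,6,17,15]
8<9: swap(1,2), lo=2 mid=3 ⇒ [4,8,9,11,14,7,16,18,19,6,17,15]
11>9: swap(3,9), hi=8 ⇒ [4,8,9,6,14,7,16,18,19,11,17,15]
6<9: swap(2,3), lo=3 mid=4 ⇒ [4,8,6,9,14,7,16,18,19,11,17,15]
14>9: swap(4,8), hi=7 ⇒ [4,8,6,9,19,7,16,18,14,11,17,15]
19>9: swap(4,7), hi=6 ⇒ [4,8,6,9,18,7,16,19,14,11,17,15]
18>9: swap(4,6), hi=5 ⇒ [4,8,6,9,16,7,18,19,14,11,17,15]
16>9: swap(4,5), hi=4 ⇒ [4,8,6,9,7,16,18,19,14,11,17,15]
7<9: swap(3,4), lo=4 mid=5 ⇒ [4,8,6,7,9,16,18,19,14,11,17,15]
done. lo=4 hi=4; nums=[4,8,6,7,9,16,18,19,14,11,17,15]

[4,8,6,7,9,16,18,19,14,11,17,15]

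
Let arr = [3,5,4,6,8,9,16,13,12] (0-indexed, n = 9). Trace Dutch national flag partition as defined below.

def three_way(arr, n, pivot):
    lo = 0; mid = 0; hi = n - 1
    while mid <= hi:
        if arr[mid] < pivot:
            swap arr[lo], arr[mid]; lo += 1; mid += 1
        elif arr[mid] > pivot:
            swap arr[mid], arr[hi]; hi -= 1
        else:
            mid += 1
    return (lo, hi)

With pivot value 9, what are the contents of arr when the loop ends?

[3,5,4,6,8,9,13,12,16]

pivot = 9; lo=0, mid=0, hi=8
arr[mid]=3<9: swap arr[0],arr[0]; lo=1,mid=1 → [3,5,4,6,8,9,16,13,12]
arr[mid]=5<9: swap arr[1],arr[1]; lo=2,mid=2 → [3,5,4,6,8,9,16,13,12]
arr[mid]=4<9: swap arr[2],arr[2]; lo=3,mid=3 → [3,5,4,6,8,9,16,13,12]
arr[mid]=6<9: swap arr[3],arr[3]; lo=4,mid=4 → [3,5,4,6,8,9,16,13,12]
arr[mid]=8<9: swap arr[4],arr[4]; lo=5,mid=5 → [3,5,4,6,8,9,16,13,12]
arr[mid]=9=9: mid=6
arr[mid]=16>9: swap arr[6],arr[8]; hi=7 → [3,5,4,6,8,9,12,13,16]
arr[mid]=12>9: swap arr[6],arr[7]; hi=6 → [3,5,4,6,8,9,13,12,16]
arr[mid]=13>9: swap arr[6],arr[6]; hi=5 → [3,5,4,6,8,9,13,12,16]
end: lo=5, hi=5; arr = [3,5,4,6,8,9,13,12,16]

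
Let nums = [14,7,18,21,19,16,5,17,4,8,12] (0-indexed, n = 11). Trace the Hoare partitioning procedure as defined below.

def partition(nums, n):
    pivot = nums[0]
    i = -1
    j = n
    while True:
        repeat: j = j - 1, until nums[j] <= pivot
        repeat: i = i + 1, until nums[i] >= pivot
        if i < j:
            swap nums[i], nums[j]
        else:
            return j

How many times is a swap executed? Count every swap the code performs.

pivot=14
j stops at 10 (12), i stops at 0 (14); swap ⇒ [12,7,18,21,19,16,5,17,4,8,14]
j stops at 9 (8), i stops at 2 (18); swap ⇒ [12,7,8,21,19,16,5,17,4,18,14]
j stops at 8 (4), i stops at 3 (21); swap ⇒ [12,7,8,4,19,16,5,17,21,18,14]
j stops at 6 (5), i stops at 4 (19); swap ⇒ [12,7,8,4,5,16,19,17,21,18,14]
j stops at 4, i stops at 5; i≥j ⇒ return 4. nums=[12,7,8,4,5,16,19,17,21,18,14]

4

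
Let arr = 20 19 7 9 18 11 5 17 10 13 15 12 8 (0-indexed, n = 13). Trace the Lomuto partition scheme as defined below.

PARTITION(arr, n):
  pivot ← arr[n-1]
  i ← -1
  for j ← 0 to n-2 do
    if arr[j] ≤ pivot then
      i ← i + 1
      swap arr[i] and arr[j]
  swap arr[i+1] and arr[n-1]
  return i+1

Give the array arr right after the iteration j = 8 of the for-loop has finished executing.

7 5 20 9 18 11 19 17 10 13 15 12 8

pivot = arr[12] = 8; i = -1
j=0: arr[0]=20 > 8 → no swap
j=1: arr[1]=19 > 8 → no swap
j=2: arr[2]=7 ≤ 8 → i=0, swap arr[0],arr[2] → 7 19 20 9 18 11 5 17 10 13 15 12 8
j=3: arr[3]=9 > 8 → no swap
j=4: arr[4]=18 > 8 → no swap
j=5: arr[5]=11 > 8 → no swap
j=6: arr[6]=5 ≤ 8 → i=1, swap arr[1],arr[6] → 7 5 20 9 18 11 19 17 10 13 15 12 8
j=7: arr[7]=17 > 8 → no swap
j=8: arr[8]=10 > 8 → no swap
(after j=8) arr = 7 5 20 9 18 11 19 17 10 13 15 12 8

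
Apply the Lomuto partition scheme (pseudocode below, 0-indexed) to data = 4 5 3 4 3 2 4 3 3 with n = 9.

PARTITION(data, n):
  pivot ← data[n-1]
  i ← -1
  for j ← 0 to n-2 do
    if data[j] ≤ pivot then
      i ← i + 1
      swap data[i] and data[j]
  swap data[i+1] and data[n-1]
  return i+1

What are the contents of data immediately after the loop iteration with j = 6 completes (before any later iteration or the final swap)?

pivot = data[8] = 3; i = -1
j=0: data[0]=4 > 3 → no swap
j=1: data[1]=5 > 3 → no swap
j=2: data[2]=3 ≤ 3 → i=0, swap data[0],data[2] → 3 5 4 4 3 2 4 3 3
j=3: data[3]=4 > 3 → no swap
j=4: data[4]=3 ≤ 3 → i=1, swap data[1],data[4] → 3 3 4 4 5 2 4 3 3
j=5: data[5]=2 ≤ 3 → i=2, swap data[2],data[5] → 3 3 2 4 5 4 4 3 3
j=6: data[6]=4 > 3 → no swap
(after j=6) data = 3 3 2 4 5 4 4 3 3

3 3 2 4 5 4 4 3 3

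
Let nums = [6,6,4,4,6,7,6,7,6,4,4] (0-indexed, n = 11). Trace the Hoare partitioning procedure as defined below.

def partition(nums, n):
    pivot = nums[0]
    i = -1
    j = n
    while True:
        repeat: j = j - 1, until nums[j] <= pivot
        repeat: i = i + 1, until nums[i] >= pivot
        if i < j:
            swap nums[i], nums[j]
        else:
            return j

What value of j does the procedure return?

pivot = nums[0] = 6; i = -1, j = 11
j→10 (nums[10]=4≤6), i→0 (nums[0]=6≥6); i<j, swap → [4,6,4,4,6,7,6,7,6,4,6]
j→9 (nums[9]=4≤6), i→1 (nums[1]=6≥6); i<j, swap → [4,4,4,4,6,7,6,7,6,6,6]
j→8 (nums[8]=6≤6), i→4 (nums[4]=6≥6); i<j, swap → [4,4,4,4,6,7,6,7,6,6,6]
j→6 (nums[6]=6≤6), i→5 (nums[5]=7≥6); i<j, swap → [4,4,4,4,6,6,7,7,6,6,6]
j→5, i→6; i≥j, return j=5. nums = [4,4,4,4,6,6,7,7,6,6,6]

5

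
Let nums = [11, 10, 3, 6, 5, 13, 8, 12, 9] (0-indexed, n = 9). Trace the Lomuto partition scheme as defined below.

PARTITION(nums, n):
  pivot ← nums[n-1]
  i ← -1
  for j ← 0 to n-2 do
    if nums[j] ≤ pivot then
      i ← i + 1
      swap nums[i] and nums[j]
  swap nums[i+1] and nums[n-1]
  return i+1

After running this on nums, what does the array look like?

pivot=9, i=-1
j=0: 11>9, skip
j=1: 10>9, skip
j=2: 3≤9, i=0, swap(0,2) ⇒ [3, 10, 11, 6, 5, 13, 8, 12, 9]
j=3: 6≤9, i=1, swap(1,3) ⇒ [3, 6, 11, 10, 5, 13, 8, 12, 9]
j=4: 5≤9, i=2, swap(2,4) ⇒ [3, 6, 5, 10, 11, 13, 8, 12, 9]
j=5: 13>9, skip
j=6: 8≤9, i=3, swap(3,6) ⇒ [3, 6, 5, 8, 11, 13, 10, 12, 9]
j=7: 12>9, skip
swap(4,8) ⇒ [3, 6, 5, 8, 9, 13, 10, 12, 11]; return 4

[3, 6, 5, 8, 9, 13, 10, 12, 11]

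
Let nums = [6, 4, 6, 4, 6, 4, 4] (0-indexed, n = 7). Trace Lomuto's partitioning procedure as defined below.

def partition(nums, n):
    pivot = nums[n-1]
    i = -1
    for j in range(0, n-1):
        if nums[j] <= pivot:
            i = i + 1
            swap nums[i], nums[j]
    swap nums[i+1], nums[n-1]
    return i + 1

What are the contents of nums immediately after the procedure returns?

[4, 4, 4, 4, 6, 6, 6]

pivot = nums[6] = 4; i = -1
j=0: nums[0]=6 > 4 → no swap
j=1: nums[1]=4 ≤ 4 → i=0, swap nums[0],nums[1] → [4, 6, 6, 4, 6, 4, 4]
j=2: nums[2]=6 > 4 → no swap
j=3: nums[3]=4 ≤ 4 → i=1, swap nums[1],nums[3] → [4, 4, 6, 6, 6, 4, 4]
j=4: nums[4]=6 > 4 → no swap
j=5: nums[5]=4 ≤ 4 → i=2, swap nums[2],nums[5] → [4, 4, 4, 6, 6, 6, 4]
final swap nums[3],nums[6] → [4, 4, 4, 4, 6, 6, 6]; return 3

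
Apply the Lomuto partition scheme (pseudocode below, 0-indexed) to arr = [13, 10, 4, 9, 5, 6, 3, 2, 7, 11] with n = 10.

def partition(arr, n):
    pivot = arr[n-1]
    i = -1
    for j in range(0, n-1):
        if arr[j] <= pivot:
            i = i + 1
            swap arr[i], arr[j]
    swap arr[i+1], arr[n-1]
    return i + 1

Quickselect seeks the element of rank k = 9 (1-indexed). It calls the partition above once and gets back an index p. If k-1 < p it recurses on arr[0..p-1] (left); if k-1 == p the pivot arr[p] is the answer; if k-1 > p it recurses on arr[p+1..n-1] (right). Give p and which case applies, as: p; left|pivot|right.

8; pivot

pivot=11, i=-1
j=0: 13>11, skip
j=1: 10≤11, i=0, swap(0,1) ⇒ [10, 13, 4, 9, 5, 6, 3, 2, 7, 11]
j=2: 4≤11, i=1, swap(1,2) ⇒ [10, 4, 13, 9, 5, 6, 3, 2, 7, 11]
j=3: 9≤11, i=2, swap(2,3) ⇒ [10, 4, 9, 13, 5, 6, 3, 2, 7, 11]
j=4: 5≤11, i=3, swap(3,4) ⇒ [10, 4, 9, 5, 13, 6, 3, 2, 7, 11]
j=5: 6≤11, i=4, swap(4,5) ⇒ [10, 4, 9, 5, 6, 13, 3, 2, 7, 11]
j=6: 3≤11, i=5, swap(5,6) ⇒ [10, 4, 9, 5, 6, 3, 13, 2, 7, 11]
j=7: 2≤11, i=6, swap(6,7) ⇒ [10, 4, 9, 5, 6, 3, 2, 13, 7, 11]
j=8: 7≤11, i=7, swap(7,8) ⇒ [10, 4, 9, 5, 6, 3, 2, 7, 13, 11]
swap(8,9) ⇒ [10, 4, 9, 5, 6, 3, 2, 7, 11, 13]; return 8
p = 8; k-1 = 8 == 8 ⇒ pivot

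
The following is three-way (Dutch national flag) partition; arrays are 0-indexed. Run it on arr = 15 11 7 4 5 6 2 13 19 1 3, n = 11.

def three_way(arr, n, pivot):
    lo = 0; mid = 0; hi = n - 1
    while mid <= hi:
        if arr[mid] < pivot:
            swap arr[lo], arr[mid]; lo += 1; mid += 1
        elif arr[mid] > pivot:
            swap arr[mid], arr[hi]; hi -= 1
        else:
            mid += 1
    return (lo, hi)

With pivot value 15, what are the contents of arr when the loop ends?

pivot = 15; lo=0, mid=0, hi=10
arr[mid]=15=15: mid=1
arr[mid]=11<15: swap arr[0],arr[1]; lo=1,mid=2 → 11 15 7 4 5 6 2 13 19 1 3
arr[mid]=7<15: swap arr[1],arr[2]; lo=2,mid=3 → 11 7 15 4 5 6 2 13 19 1 3
arr[mid]=4<15: swap arr[2],arr[3]; lo=3,mid=4 → 11 7 4 15 5 6 2 13 19 1 3
arr[mid]=5<15: swap arr[3],arr[4]; lo=4,mid=5 → 11 7 4 5 15 6 2 13 19 1 3
arr[mid]=6<15: swap arr[4],arr[5]; lo=5,mid=6 → 11 7 4 5 6 15 2 13 19 1 3
arr[mid]=2<15: swap arr[5],arr[6]; lo=6,mid=7 → 11 7 4 5 6 2 15 13 19 1 3
arr[mid]=13<15: swap arr[6],arr[7]; lo=7,mid=8 → 11 7 4 5 6 2 13 15 19 1 3
arr[mid]=19>15: swap arr[8],arr[10]; hi=9 → 11 7 4 5 6 2 13 15 3 1 19
arr[mid]=3<15: swap arr[7],arr[8]; lo=8,mid=9 → 11 7 4 5 6 2 13 3 15 1 19
arr[mid]=1<15: swap arr[8],arr[9]; lo=9,mid=10 → 11 7 4 5 6 2 13 3 1 15 19
end: lo=9, hi=9; arr = 11 7 4 5 6 2 13 3 1 15 19

11 7 4 5 6 2 13 3 1 15 19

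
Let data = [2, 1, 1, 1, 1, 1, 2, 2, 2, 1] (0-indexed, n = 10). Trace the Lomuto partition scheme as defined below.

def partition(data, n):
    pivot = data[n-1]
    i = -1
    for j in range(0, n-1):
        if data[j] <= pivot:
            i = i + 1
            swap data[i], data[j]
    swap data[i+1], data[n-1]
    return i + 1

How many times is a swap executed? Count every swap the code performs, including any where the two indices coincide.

6

pivot = data[9] = 1; i = -1
j=0: data[0]=2 > 1 → no swap
j=1: data[1]=1 ≤ 1 → i=0, swap data[0],data[1] → [1, 2, 1, 1, 1, 1, 2, 2, 2, 1]
j=2: data[2]=1 ≤ 1 → i=1, swap data[1],data[2] → [1, 1, 2, 1, 1, 1, 2, 2, 2, 1]
j=3: data[3]=1 ≤ 1 → i=2, swap data[2],data[3] → [1, 1, 1, 2, 1, 1, 2, 2, 2, 1]
j=4: data[4]=1 ≤ 1 → i=3, swap data[3],data[4] → [1, 1, 1, 1, 2, 1, 2, 2, 2, 1]
j=5: data[5]=1 ≤ 1 → i=4, swap data[4],data[5] → [1, 1, 1, 1, 1, 2, 2, 2, 2, 1]
j=6: data[6]=2 > 1 → no swap
j=7: data[7]=2 > 1 → no swap
j=8: data[8]=2 > 1 → no swap
final swap data[5],data[9] → [1, 1, 1, 1, 1, 1, 2, 2, 2, 2]; return 5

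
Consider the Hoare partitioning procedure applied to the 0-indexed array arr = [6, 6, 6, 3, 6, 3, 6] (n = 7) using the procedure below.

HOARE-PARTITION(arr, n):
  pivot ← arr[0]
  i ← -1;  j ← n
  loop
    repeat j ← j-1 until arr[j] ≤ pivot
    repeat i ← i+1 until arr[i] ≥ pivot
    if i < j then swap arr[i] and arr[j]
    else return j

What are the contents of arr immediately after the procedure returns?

pivot = arr[0] = 6; i = -1, j = 7
j→6 (arr[6]=6≤6), i→0 (arr[0]=6≥6); i<j, swap → [6, 6, 6, 3, 6, 3, 6]
j→5 (arr[5]=3≤6), i→1 (arr[1]=6≥6); i<j, swap → [6, 3, 6, 3, 6, 6, 6]
j→4 (arr[4]=6≤6), i→2 (arr[2]=6≥6); i<j, swap → [6, 3, 6, 3, 6, 6, 6]
j→3, i→4; i≥j, return j=3. arr = [6, 3, 6, 3, 6, 6, 6]

[6, 3, 6, 3, 6, 6, 6]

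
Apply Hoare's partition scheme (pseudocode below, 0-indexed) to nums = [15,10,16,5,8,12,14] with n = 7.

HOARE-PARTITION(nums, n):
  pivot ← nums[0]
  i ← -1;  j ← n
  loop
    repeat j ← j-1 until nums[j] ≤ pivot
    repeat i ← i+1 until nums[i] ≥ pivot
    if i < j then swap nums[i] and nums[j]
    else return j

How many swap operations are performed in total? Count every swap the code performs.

pivot=15
j stops at 6 (14), i stops at 0 (15); swap ⇒ [14,10,16,5,8,12,15]
j stops at 5 (12), i stops at 2 (16); swap ⇒ [14,10,12,5,8,16,15]
j stops at 4, i stops at 5; i≥j ⇒ return 4. nums=[14,10,12,5,8,16,15]

2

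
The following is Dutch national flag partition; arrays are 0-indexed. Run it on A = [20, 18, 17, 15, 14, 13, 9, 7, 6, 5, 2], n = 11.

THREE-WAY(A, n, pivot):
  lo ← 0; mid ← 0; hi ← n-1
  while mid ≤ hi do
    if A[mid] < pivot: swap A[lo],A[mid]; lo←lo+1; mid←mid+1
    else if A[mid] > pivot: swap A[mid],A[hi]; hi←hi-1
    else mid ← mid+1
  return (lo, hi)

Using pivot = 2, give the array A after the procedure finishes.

[2, 17, 15, 14, 13, 9, 7, 6, 5, 18, 20]

pivot = 2; lo=0, mid=0, hi=10
A[mid]=20>2: swap A[0],A[10]; hi=9 → [2, 18, 17, 15, 14, 13, 9, 7, 6, 5, 20]
A[mid]=2=2: mid=1
A[mid]=18>2: swap A[1],A[9]; hi=8 → [2, 5, 17, 15, 14, 13, 9, 7, 6, 18, 20]
A[mid]=5>2: swap A[1],A[8]; hi=7 → [2, 6, 17, 15, 14, 13, 9, 7, 5, 18, 20]
A[mid]=6>2: swap A[1],A[7]; hi=6 → [2, 7, 17, 15, 14, 13, 9, 6, 5, 18, 20]
A[mid]=7>2: swap A[1],A[6]; hi=5 → [2, 9, 17, 15, 14, 13, 7, 6, 5, 18, 20]
A[mid]=9>2: swap A[1],A[5]; hi=4 → [2, 13, 17, 15, 14, 9, 7, 6, 5, 18, 20]
A[mid]=13>2: swap A[1],A[4]; hi=3 → [2, 14, 17, 15, 13, 9, 7, 6, 5, 18, 20]
A[mid]=14>2: swap A[1],A[3]; hi=2 → [2, 15, 17, 14, 13, 9, 7, 6, 5, 18, 20]
A[mid]=15>2: swap A[1],A[2]; hi=1 → [2, 17, 15, 14, 13, 9, 7, 6, 5, 18, 20]
A[mid]=17>2: swap A[1],A[1]; hi=0 → [2, 17, 15, 14, 13, 9, 7, 6, 5, 18, 20]
end: lo=0, hi=0; A = [2, 17, 15, 14, 13, 9, 7, 6, 5, 18, 20]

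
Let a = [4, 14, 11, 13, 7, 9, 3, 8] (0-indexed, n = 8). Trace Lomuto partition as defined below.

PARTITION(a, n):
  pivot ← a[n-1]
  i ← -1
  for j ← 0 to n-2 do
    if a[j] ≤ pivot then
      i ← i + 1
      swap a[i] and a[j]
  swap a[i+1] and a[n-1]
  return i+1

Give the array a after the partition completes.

pivot = a[7] = 8; i = -1
j=0: a[0]=4 ≤ 8 → i=0, swap a[0],a[0] (no change) → [4, 14, 11, 13, 7, 9, 3, 8]
j=1: a[1]=14 > 8 → no swap
j=2: a[2]=11 > 8 → no swap
j=3: a[3]=13 > 8 → no swap
j=4: a[4]=7 ≤ 8 → i=1, swap a[1],a[4] → [4, 7, 11, 13, 14, 9, 3, 8]
j=5: a[5]=9 > 8 → no swap
j=6: a[6]=3 ≤ 8 → i=2, swap a[2],a[6] → [4, 7, 3, 13, 14, 9, 11, 8]
final swap a[3],a[7] → [4, 7, 3, 8, 14, 9, 11, 13]; return 3

[4, 7, 3, 8, 14, 9, 11, 13]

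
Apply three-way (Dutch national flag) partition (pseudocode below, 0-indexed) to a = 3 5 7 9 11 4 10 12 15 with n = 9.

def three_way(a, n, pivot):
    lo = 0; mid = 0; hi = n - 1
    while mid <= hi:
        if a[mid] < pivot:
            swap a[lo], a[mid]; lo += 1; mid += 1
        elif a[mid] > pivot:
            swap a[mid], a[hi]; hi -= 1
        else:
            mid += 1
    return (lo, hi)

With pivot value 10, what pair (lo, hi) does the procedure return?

(5, 5)

pivot = 10; lo=0, mid=0, hi=8
a[mid]=3<10: swap a[0],a[0]; lo=1,mid=1 → 3 5 7 9 11 4 10 12 15
a[mid]=5<10: swap a[1],a[1]; lo=2,mid=2 → 3 5 7 9 11 4 10 12 15
a[mid]=7<10: swap a[2],a[2]; lo=3,mid=3 → 3 5 7 9 11 4 10 12 15
a[mid]=9<10: swap a[3],a[3]; lo=4,mid=4 → 3 5 7 9 11 4 10 12 15
a[mid]=11>10: swap a[4],a[8]; hi=7 → 3 5 7 9 15 4 10 12 11
a[mid]=15>10: swap a[4],a[7]; hi=6 → 3 5 7 9 12 4 10 15 11
a[mid]=12>10: swap a[4],a[6]; hi=5 → 3 5 7 9 10 4 12 15 11
a[mid]=10=10: mid=5
a[mid]=4<10: swap a[4],a[5]; lo=5,mid=6 → 3 5 7 9 4 10 12 15 11
end: lo=5, hi=5; a = 3 5 7 9 4 10 12 15 11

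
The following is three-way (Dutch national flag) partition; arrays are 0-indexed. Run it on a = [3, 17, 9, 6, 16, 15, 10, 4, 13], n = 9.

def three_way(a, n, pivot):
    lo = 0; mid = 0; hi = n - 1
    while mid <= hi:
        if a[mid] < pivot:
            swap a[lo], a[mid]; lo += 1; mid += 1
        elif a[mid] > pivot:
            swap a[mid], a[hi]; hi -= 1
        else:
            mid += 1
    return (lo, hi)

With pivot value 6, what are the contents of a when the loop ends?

pivot = 6; lo=0, mid=0, hi=8
a[mid]=3<6: swap a[0],a[0]; lo=1,mid=1 → [3, 17, 9, 6, 16, 15, 10, 4, 13]
a[mid]=17>6: swap a[1],a[8]; hi=7 → [3, 13, 9, 6, 16, 15, 10, 4, 17]
a[mid]=13>6: swap a[1],a[7]; hi=6 → [3, 4, 9, 6, 16, 15, 10, 13, 17]
a[mid]=4<6: swap a[1],a[1]; lo=2,mid=2 → [3, 4, 9, 6, 16, 15, 10, 13, 17]
a[mid]=9>6: swap a[2],a[6]; hi=5 → [3, 4, 10, 6, 16, 15, 9, 13, 17]
a[mid]=10>6: swap a[2],a[5]; hi=4 → [3, 4, 15, 6, 16, 10, 9, 13, 17]
a[mid]=15>6: swap a[2],a[4]; hi=3 → [3, 4, 16, 6, 15, 10, 9, 13, 17]
a[mid]=16>6: swap a[2],a[3]; hi=2 → [3, 4, 6, 16, 15, 10, 9, 13, 17]
a[mid]=6=6: mid=3
end: lo=2, hi=2; a = [3, 4, 6, 16, 15, 10, 9, 13, 17]

[3, 4, 6, 16, 15, 10, 9, 13, 17]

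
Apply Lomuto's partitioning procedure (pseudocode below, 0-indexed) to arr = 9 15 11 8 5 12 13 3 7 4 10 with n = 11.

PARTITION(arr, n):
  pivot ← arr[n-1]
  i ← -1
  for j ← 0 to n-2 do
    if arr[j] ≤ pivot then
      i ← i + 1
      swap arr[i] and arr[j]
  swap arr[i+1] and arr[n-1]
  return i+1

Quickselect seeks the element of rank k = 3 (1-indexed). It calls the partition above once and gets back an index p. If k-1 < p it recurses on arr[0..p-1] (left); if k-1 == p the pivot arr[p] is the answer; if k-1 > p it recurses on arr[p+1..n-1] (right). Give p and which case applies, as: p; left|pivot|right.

6; left

pivot=10, i=-1
j=0: 9≤10, i=0, swap(0,0) ⇒ 9 15 11 8 5 12 13 3 7 4 10
j=1: 15>10, skip
j=2: 11>10, skip
j=3: 8≤10, i=1, swap(1,3) ⇒ 9 8 11 15 5 12 13 3 7 4 10
j=4: 5≤10, i=2, swap(2,4) ⇒ 9 8 5 15 11 12 13 3 7 4 10
j=5: 12>10, skip
j=6: 13>10, skip
j=7: 3≤10, i=3, swap(3,7) ⇒ 9 8 5 3 11 12 13 15 7 4 10
j=8: 7≤10, i=4, swap(4,8) ⇒ 9 8 5 3 7 12 13 15 11 4 10
j=9: 4≤10, i=5, swap(5,9) ⇒ 9 8 5 3 7 4 13 15 11 12 10
swap(6,10) ⇒ 9 8 5 3 7 4 10 15 11 12 13; return 6
p = 6; k-1 = 2 < 6 ⇒ left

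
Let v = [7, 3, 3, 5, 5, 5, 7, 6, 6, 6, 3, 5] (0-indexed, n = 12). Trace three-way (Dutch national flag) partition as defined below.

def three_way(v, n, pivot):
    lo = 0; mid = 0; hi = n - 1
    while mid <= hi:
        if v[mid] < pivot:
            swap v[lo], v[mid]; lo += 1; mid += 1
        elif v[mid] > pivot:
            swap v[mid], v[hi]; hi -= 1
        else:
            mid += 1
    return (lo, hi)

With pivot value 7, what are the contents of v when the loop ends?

[3, 3, 5, 5, 5, 6, 6, 6, 3, 5, 7, 7]

pivot = 7; lo=0, mid=0, hi=11
v[mid]=7=7: mid=1
v[mid]=3<7: swap v[0],v[1]; lo=1,mid=2 → [3, 7, 3, 5, 5, 5, 7, 6, 6, 6, 3, 5]
v[mid]=3<7: swap v[1],v[2]; lo=2,mid=3 → [3, 3, 7, 5, 5, 5, 7, 6, 6, 6, 3, 5]
v[mid]=5<7: swap v[2],v[3]; lo=3,mid=4 → [3, 3, 5, 7, 5, 5, 7, 6, 6, 6, 3, 5]
v[mid]=5<7: swap v[3],v[4]; lo=4,mid=5 → [3, 3, 5, 5, 7, 5, 7, 6, 6, 6, 3, 5]
v[mid]=5<7: swap v[4],v[5]; lo=5,mid=6 → [3, 3, 5, 5, 5, 7, 7, 6, 6, 6, 3, 5]
v[mid]=7=7: mid=7
v[mid]=6<7: swap v[5],v[7]; lo=6,mid=8 → [3, 3, 5, 5, 5, 6, 7, 7, 6, 6, 3, 5]
v[mid]=6<7: swap v[6],v[8]; lo=7,mid=9 → [3, 3, 5, 5, 5, 6, 6, 7, 7, 6, 3, 5]
v[mid]=6<7: swap v[7],v[9]; lo=8,mid=10 → [3, 3, 5, 5, 5, 6, 6, 6, 7, 7, 3, 5]
v[mid]=3<7: swap v[8],v[10]; lo=9,mid=11 → [3, 3, 5, 5, 5, 6, 6, 6, 3, 7, 7, 5]
v[mid]=5<7: swap v[9],v[11]; lo=10,mid=12 → [3, 3, 5, 5, 5, 6, 6, 6, 3, 5, 7, 7]
end: lo=10, hi=11; v = [3, 3, 5, 5, 5, 6, 6, 6, 3, 5, 7, 7]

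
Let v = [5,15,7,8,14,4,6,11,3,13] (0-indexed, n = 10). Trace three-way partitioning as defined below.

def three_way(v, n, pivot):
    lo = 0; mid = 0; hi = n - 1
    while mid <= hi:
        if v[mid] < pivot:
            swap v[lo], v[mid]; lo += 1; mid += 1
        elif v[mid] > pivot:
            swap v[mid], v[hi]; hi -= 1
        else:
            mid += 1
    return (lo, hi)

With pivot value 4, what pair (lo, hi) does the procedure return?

pivot = 4; lo=0, mid=0, hi=9
v[mid]=5>4: swap v[0],v[9]; hi=8 → [13,15,7,8,14,4,6,11,3,5]
v[mid]=13>4: swap v[0],v[8]; hi=7 → [3,15,7,8,14,4,6,11,13,5]
v[mid]=3<4: swap v[0],v[0]; lo=1,mid=1 → [3,15,7,8,14,4,6,11,13,5]
v[mid]=15>4: swap v[1],v[7]; hi=6 → [3,11,7,8,14,4,6,15,13,5]
v[mid]=11>4: swap v[1],v[6]; hi=5 → [3,6,7,8,14,4,11,15,13,5]
v[mid]=6>4: swap v[1],v[5]; hi=4 → [3,4,7,8,14,6,11,15,13,5]
v[mid]=4=4: mid=2
v[mid]=7>4: swap v[2],v[4]; hi=3 → [3,4,14,8,7,6,11,15,13,5]
v[mid]=14>4: swap v[2],v[3]; hi=2 → [3,4,8,14,7,6,11,15,13,5]
v[mid]=8>4: swap v[2],v[2]; hi=1 → [3,4,8,14,7,6,11,15,13,5]
end: lo=1, hi=1; v = [3,4,8,14,7,6,11,15,13,5]

(1, 1)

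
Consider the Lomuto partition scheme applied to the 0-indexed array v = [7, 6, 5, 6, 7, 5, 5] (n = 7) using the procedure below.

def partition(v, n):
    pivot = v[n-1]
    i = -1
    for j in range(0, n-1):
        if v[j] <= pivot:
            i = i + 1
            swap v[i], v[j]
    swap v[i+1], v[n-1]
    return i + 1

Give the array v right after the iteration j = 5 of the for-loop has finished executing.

pivot=5, i=-1
j=0: 7>5, skip
j=1: 6>5, skip
j=2: 5≤5, i=0, swap(0,2) ⇒ [5, 6, 7, 6, 7, 5, 5]
j=3: 6>5, skip
j=4: 7>5, skip
j=5: 5≤5, i=1, swap(1,5) ⇒ [5, 5, 7, 6, 7, 6, 5]
(after j=5) v = [5, 5, 7, 6, 7, 6, 5]

[5, 5, 7, 6, 7, 6, 5]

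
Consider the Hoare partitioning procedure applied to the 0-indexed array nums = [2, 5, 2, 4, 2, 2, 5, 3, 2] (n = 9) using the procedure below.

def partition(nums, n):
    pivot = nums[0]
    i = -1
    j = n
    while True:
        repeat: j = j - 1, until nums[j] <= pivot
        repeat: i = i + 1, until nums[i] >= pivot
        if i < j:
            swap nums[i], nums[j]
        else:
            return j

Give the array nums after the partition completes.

[2, 2, 2, 4, 2, 5, 5, 3, 2]

pivot=2
j stops at 8 (2), i stops at 0 (2); swap ⇒ [2, 5, 2, 4, 2, 2, 5, 3, 2]
j stops at 5 (2), i stops at 1 (5); swap ⇒ [2, 2, 2, 4, 2, 5, 5, 3, 2]
j stops at 4 (2), i stops at 2 (2); swap ⇒ [2, 2, 2, 4, 2, 5, 5, 3, 2]
j stops at 2, i stops at 3; i≥j ⇒ return 2. nums=[2, 2, 2, 4, 2, 5, 5, 3, 2]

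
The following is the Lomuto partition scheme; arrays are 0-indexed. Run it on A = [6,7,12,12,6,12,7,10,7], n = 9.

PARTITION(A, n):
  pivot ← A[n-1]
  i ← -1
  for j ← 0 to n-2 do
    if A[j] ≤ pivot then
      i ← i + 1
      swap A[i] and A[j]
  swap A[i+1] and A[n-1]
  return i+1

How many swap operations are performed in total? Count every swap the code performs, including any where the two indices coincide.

pivot=7, i=-1
j=0: 6≤7, i=0, swap(0,0) ⇒ [6,7,12,12,6,12,7,10,7]
j=1: 7≤7, i=1, swap(1,1) ⇒ [6,7,12,12,6,12,7,10,7]
j=2: 12>7, skip
j=3: 12>7, skip
j=4: 6≤7, i=2, swap(2,4) ⇒ [6,7,6,12,12,12,7,10,7]
j=5: 12>7, skip
j=6: 7≤7, i=3, swap(3,6) ⇒ [6,7,6,7,12,12,12,10,7]
j=7: 10>7, skip
swap(4,8) ⇒ [6,7,6,7,7,12,12,10,12]; return 4

5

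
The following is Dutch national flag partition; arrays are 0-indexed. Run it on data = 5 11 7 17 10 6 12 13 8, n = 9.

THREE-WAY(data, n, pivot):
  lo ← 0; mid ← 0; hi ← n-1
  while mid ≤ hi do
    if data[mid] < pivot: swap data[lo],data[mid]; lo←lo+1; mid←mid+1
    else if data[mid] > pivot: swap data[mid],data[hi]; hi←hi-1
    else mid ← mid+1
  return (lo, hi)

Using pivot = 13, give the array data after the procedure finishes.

pivot = 13; lo=0, mid=0, hi=8
data[mid]=5<13: swap data[0],data[0]; lo=1,mid=1 → 5 11 7 17 10 6 12 13 8
data[mid]=11<13: swap data[1],data[1]; lo=2,mid=2 → 5 11 7 17 10 6 12 13 8
data[mid]=7<13: swap data[2],data[2]; lo=3,mid=3 → 5 11 7 17 10 6 12 13 8
data[mid]=17>13: swap data[3],data[8]; hi=7 → 5 11 7 8 10 6 12 13 17
data[mid]=8<13: swap data[3],data[3]; lo=4,mid=4 → 5 11 7 8 10 6 12 13 17
data[mid]=10<13: swap data[4],data[4]; lo=5,mid=5 → 5 11 7 8 10 6 12 13 17
data[mid]=6<13: swap data[5],data[5]; lo=6,mid=6 → 5 11 7 8 10 6 12 13 17
data[mid]=12<13: swap data[6],data[6]; lo=7,mid=7 → 5 11 7 8 10 6 12 13 17
data[mid]=13=13: mid=8
end: lo=7, hi=7; data = 5 11 7 8 10 6 12 13 17

5 11 7 8 10 6 12 13 17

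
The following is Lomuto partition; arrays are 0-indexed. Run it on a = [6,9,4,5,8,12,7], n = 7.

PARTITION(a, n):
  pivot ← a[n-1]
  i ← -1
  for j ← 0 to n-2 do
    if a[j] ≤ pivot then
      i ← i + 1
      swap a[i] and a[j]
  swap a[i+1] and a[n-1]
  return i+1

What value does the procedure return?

pivot=7, i=-1
j=0: 6≤7, i=0, swap(0,0) ⇒ [6,9,4,5,8,12,7]
j=1: 9>7, skip
j=2: 4≤7, i=1, swap(1,2) ⇒ [6,4,9,5,8,12,7]
j=3: 5≤7, i=2, swap(2,3) ⇒ [6,4,5,9,8,12,7]
j=4: 8>7, skip
j=5: 12>7, skip
swap(3,6) ⇒ [6,4,5,7,8,12,9]; return 3

3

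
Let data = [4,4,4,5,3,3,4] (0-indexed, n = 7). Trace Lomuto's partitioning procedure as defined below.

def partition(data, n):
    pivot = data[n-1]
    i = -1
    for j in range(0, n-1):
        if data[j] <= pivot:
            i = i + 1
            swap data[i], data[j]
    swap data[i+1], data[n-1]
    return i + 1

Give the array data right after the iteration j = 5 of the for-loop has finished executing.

pivot = data[6] = 4; i = -1
j=0: data[0]=4 ≤ 4 → i=0, swap data[0],data[0] (no change) → [4,4,4,5,3,3,4]
j=1: data[1]=4 ≤ 4 → i=1, swap data[1],data[1] (no change) → [4,4,4,5,3,3,4]
j=2: data[2]=4 ≤ 4 → i=2, swap data[2],data[2] (no change) → [4,4,4,5,3,3,4]
j=3: data[3]=5 > 4 → no swap
j=4: data[4]=3 ≤ 4 → i=3, swap data[3],data[4] → [4,4,4,3,5,3,4]
j=5: data[5]=3 ≤ 4 → i=4, swap data[4],data[5] → [4,4,4,3,3,5,4]
(after j=5) data = [4,4,4,3,3,5,4]

[4,4,4,3,3,5,4]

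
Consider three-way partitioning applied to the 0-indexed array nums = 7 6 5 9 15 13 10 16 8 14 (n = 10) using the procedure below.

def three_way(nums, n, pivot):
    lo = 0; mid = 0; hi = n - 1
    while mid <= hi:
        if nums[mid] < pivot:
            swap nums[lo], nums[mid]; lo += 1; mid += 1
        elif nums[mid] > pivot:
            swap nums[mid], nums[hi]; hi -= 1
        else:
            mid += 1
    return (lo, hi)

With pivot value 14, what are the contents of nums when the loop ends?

7 6 5 9 13 10 8 14 16 15

pivot = 14; lo=0, mid=0, hi=9
nums[mid]=7<14: swap nums[0],nums[0]; lo=1,mid=1 → 7 6 5 9 15 13 10 16 8 14
nums[mid]=6<14: swap nums[1],nums[1]; lo=2,mid=2 → 7 6 5 9 15 13 10 16 8 14
nums[mid]=5<14: swap nums[2],nums[2]; lo=3,mid=3 → 7 6 5 9 15 13 10 16 8 14
nums[mid]=9<14: swap nums[3],nums[3]; lo=4,mid=4 → 7 6 5 9 15 13 10 16 8 14
nums[mid]=15>14: swap nums[4],nums[9]; hi=8 → 7 6 5 9 14 13 10 16 8 15
nums[mid]=14=14: mid=5
nums[mid]=13<14: swap nums[4],nums[5]; lo=5,mid=6 → 7 6 5 9 13 14 10 16 8 15
nums[mid]=10<14: swap nums[5],nums[6]; lo=6,mid=7 → 7 6 5 9 13 10 14 16 8 15
nums[mid]=16>14: swap nums[7],nums[8]; hi=7 → 7 6 5 9 13 10 14 8 16 15
nums[mid]=8<14: swap nums[6],nums[7]; lo=7,mid=8 → 7 6 5 9 13 10 8 14 16 15
end: lo=7, hi=7; nums = 7 6 5 9 13 10 8 14 16 15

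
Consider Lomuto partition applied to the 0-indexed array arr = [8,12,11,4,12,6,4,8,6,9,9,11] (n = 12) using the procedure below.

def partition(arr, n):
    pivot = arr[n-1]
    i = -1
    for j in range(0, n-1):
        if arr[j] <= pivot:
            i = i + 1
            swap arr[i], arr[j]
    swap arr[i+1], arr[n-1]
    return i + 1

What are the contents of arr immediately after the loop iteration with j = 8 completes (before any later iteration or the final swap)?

pivot=11, i=-1
j=0: 8≤11, i=0, swap(0,0) ⇒ [8,12,11,4,12,6,4,8,6,9,9,11]
j=1: 12>11, skip
j=2: 11≤11, i=1, swap(1,2) ⇒ [8,11,12,4,12,6,4,8,6,9,9,11]
j=3: 4≤11, i=2, swap(2,3) ⇒ [8,11,4,12,12,6,4,8,6,9,9,11]
j=4: 12>11, skip
j=5: 6≤11, i=3, swap(3,5) ⇒ [8,11,4,6,12,12,4,8,6,9,9,11]
j=6: 4≤11, i=4, swap(4,6) ⇒ [8,11,4,6,4,12,12,8,6,9,9,11]
j=7: 8≤11, i=5, swap(5,7) ⇒ [8,11,4,6,4,8,12,12,6,9,9,11]
j=8: 6≤11, i=6, swap(6,8) ⇒ [8,11,4,6,4,8,6,12,12,9,9,11]
(after j=8) arr = [8,11,4,6,4,8,6,12,12,9,9,11]

[8,11,4,6,4,8,6,12,12,9,9,11]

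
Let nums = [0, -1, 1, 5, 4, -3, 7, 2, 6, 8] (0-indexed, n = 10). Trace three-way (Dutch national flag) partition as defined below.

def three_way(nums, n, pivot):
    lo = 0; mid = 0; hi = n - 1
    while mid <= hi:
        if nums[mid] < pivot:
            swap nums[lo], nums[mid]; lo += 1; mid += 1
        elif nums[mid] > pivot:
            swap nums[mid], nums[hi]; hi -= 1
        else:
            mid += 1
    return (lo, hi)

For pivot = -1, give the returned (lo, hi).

(1, 1)

lo=0 mid=0 hi=9
0>-1: swap(0,9), hi=8 ⇒ [8, -1, 1, 5, 4, -3, 7, 2, 6, 0]
8>-1: swap(0,8), hi=7 ⇒ [6, -1, 1, 5, 4, -3, 7, 2, 8, 0]
6>-1: swap(0,7), hi=6 ⇒ [2, -1, 1, 5, 4, -3, 7, 6, 8, 0]
2>-1: swap(0,6), hi=5 ⇒ [7, -1, 1, 5, 4, -3, 2, 6, 8, 0]
7>-1: swap(0,5), hi=4 ⇒ [-3, -1, 1, 5, 4, 7, 2, 6, 8, 0]
-3<-1: swap(0,0), lo=1 mid=1 ⇒ [-3, -1, 1, 5, 4, 7, 2, 6, 8, 0]
-1=-1: mid=2
1>-1: swap(2,4), hi=3 ⇒ [-3, -1, 4, 5, 1, 7, 2, 6, 8, 0]
4>-1: swap(2,3), hi=2 ⇒ [-3, -1, 5, 4, 1, 7, 2, 6, 8, 0]
5>-1: swap(2,2), hi=1 ⇒ [-3, -1, 5, 4, 1, 7, 2, 6, 8, 0]
done. lo=1 hi=1; nums=[-3, -1, 5, 4, 1, 7, 2, 6, 8, 0]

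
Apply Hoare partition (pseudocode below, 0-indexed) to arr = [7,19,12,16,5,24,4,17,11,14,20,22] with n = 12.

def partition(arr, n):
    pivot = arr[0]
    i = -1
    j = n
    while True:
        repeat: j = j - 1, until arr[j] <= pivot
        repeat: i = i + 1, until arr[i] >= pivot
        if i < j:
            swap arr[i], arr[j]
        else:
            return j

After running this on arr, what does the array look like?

pivot=7
j stops at 6 (4), i stops at 0 (7); swap ⇒ [4,19,12,16,5,24,7,17,11,14,20,22]
j stops at 4 (5), i stops at 1 (19); swap ⇒ [4,5,12,16,19,24,7,17,11,14,20,22]
j stops at 1, i stops at 2; i≥j ⇒ return 1. arr=[4,5,12,16,19,24,7,17,11,14,20,22]

[4,5,12,16,19,24,7,17,11,14,20,22]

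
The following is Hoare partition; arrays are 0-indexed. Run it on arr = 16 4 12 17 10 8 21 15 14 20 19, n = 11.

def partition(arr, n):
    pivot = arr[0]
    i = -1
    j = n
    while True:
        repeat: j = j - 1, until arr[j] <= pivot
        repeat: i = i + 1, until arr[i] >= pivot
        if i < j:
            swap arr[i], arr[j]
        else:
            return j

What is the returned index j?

5

pivot = arr[0] = 16; i = -1, j = 11
j→8 (arr[8]=14≤16), i→0 (arr[0]=16≥16); i<j, swap → 14 4 12 17 10 8 21 15 16 20 19
j→7 (arr[7]=15≤16), i→3 (arr[3]=17≥16); i<j, swap → 14 4 12 15 10 8 21 17 16 20 19
j→5, i→6; i≥j, return j=5. arr = 14 4 12 15 10 8 21 17 16 20 19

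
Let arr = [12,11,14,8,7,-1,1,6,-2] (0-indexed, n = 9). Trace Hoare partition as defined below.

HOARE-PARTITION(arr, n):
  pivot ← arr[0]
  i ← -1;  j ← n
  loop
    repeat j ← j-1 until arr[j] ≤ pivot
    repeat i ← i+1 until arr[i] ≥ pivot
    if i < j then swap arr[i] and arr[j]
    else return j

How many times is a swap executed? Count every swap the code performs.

2

pivot = arr[0] = 12; i = -1, j = 9
j→8 (arr[8]=-2≤12), i→0 (arr[0]=12≥12); i<j, swap → [-2,11,14,8,7,-1,1,6,12]
j→7 (arr[7]=6≤12), i→2 (arr[2]=14≥12); i<j, swap → [-2,11,6,8,7,-1,1,14,12]
j→6, i→7; i≥j, return j=6. arr = [-2,11,6,8,7,-1,1,14,12]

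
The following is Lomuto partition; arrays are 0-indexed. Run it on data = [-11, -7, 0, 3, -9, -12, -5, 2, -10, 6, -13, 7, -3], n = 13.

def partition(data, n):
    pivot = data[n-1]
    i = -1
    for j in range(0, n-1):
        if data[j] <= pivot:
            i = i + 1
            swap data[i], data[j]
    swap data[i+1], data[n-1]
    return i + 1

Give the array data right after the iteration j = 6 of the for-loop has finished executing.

[-11, -7, -9, -12, -5, 3, 0, 2, -10, 6, -13, 7, -3]

pivot=-3, i=-1
j=0: -11≤-3, i=0, swap(0,0) ⇒ [-11, -7, 0, 3, -9, -12, -5, 2, -10, 6, -13, 7, -3]
j=1: -7≤-3, i=1, swap(1,1) ⇒ [-11, -7, 0, 3, -9, -12, -5, 2, -10, 6, -13, 7, -3]
j=2: 0>-3, skip
j=3: 3>-3, skip
j=4: -9≤-3, i=2, swap(2,4) ⇒ [-11, -7, -9, 3, 0, -12, -5, 2, -10, 6, -13, 7, -3]
j=5: -12≤-3, i=3, swap(3,5) ⇒ [-11, -7, -9, -12, 0, 3, -5, 2, -10, 6, -13, 7, -3]
j=6: -5≤-3, i=4, swap(4,6) ⇒ [-11, -7, -9, -12, -5, 3, 0, 2, -10, 6, -13, 7, -3]
(after j=6) data = [-11, -7, -9, -12, -5, 3, 0, 2, -10, 6, -13, 7, -3]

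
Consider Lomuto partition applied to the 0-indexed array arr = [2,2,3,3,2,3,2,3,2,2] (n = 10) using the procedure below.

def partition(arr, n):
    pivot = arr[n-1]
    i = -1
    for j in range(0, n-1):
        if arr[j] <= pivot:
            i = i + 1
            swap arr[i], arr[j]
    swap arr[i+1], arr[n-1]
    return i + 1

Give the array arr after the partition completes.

[2,2,2,2,2,2,3,3,3,3]

pivot = arr[9] = 2; i = -1
j=0: arr[0]=2 ≤ 2 → i=0, swap arr[0],arr[0] (no change) → [2,2,3,3,2,3,2,3,2,2]
j=1: arr[1]=2 ≤ 2 → i=1, swap arr[1],arr[1] (no change) → [2,2,3,3,2,3,2,3,2,2]
j=2: arr[2]=3 > 2 → no swap
j=3: arr[3]=3 > 2 → no swap
j=4: arr[4]=2 ≤ 2 → i=2, swap arr[2],arr[4] → [2,2,2,3,3,3,2,3,2,2]
j=5: arr[5]=3 > 2 → no swap
j=6: arr[6]=2 ≤ 2 → i=3, swap arr[3],arr[6] → [2,2,2,2,3,3,3,3,2,2]
j=7: arr[7]=3 > 2 → no swap
j=8: arr[8]=2 ≤ 2 → i=4, swap arr[4],arr[8] → [2,2,2,2,2,3,3,3,3,2]
final swap arr[5],arr[9] → [2,2,2,2,2,2,3,3,3,3]; return 5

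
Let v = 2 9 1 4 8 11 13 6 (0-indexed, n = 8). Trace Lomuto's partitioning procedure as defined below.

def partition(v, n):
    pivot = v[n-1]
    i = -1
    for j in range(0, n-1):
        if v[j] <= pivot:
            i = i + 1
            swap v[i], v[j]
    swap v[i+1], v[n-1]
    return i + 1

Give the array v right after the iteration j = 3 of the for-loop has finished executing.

2 1 4 9 8 11 13 6

pivot=6, i=-1
j=0: 2≤6, i=0, swap(0,0) ⇒ 2 9 1 4 8 11 13 6
j=1: 9>6, skip
j=2: 1≤6, i=1, swap(1,2) ⇒ 2 1 9 4 8 11 13 6
j=3: 4≤6, i=2, swap(2,3) ⇒ 2 1 4 9 8 11 13 6
(after j=3) v = 2 1 4 9 8 11 13 6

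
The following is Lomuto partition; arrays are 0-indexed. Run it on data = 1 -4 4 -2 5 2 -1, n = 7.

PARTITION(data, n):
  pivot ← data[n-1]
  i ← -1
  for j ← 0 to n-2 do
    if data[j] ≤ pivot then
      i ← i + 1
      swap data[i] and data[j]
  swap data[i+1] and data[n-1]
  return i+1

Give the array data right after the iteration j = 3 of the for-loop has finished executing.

-4 -2 4 1 5 2 -1

pivot=-1, i=-1
j=0: 1>-1, skip
j=1: -4≤-1, i=0, swap(0,1) ⇒ -4 1 4 -2 5 2 -1
j=2: 4>-1, skip
j=3: -2≤-1, i=1, swap(1,3) ⇒ -4 -2 4 1 5 2 -1
(after j=3) data = -4 -2 4 1 5 2 -1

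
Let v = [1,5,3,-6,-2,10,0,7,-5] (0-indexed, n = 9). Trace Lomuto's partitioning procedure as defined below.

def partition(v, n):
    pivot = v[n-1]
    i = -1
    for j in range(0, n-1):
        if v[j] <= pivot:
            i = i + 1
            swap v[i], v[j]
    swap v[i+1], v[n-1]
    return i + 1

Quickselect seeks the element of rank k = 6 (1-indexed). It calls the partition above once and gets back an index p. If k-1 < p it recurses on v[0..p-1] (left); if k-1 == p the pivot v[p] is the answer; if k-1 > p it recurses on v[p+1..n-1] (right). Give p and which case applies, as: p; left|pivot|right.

1; right

pivot = v[8] = -5; i = -1
j=0: v[0]=1 > -5 → no swap
j=1: v[1]=5 > -5 → no swap
j=2: v[2]=3 > -5 → no swap
j=3: v[3]=-6 ≤ -5 → i=0, swap v[0],v[3] → [-6,5,3,1,-2,10,0,7,-5]
j=4: v[4]=-2 > -5 → no swap
j=5: v[5]=10 > -5 → no swap
j=6: v[6]=0 > -5 → no swap
j=7: v[7]=7 > -5 → no swap
final swap v[1],v[8] → [-6,-5,3,1,-2,10,0,7,5]; return 1
p = 1; k-1 = 5 > 1 ⇒ right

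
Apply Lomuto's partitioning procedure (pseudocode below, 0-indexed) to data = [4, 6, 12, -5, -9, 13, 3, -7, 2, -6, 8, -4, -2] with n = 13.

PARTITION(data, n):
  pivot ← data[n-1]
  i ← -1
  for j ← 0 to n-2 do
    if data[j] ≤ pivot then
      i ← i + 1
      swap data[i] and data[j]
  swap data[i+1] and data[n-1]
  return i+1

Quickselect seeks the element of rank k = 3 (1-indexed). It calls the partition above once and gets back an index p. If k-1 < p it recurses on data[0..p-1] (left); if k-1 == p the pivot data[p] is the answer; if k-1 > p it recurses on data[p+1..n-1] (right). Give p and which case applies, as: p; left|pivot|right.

5; left

pivot=-2, i=-1
j=0: 4>-2, skip
j=1: 6>-2, skip
j=2: 12>-2, skip
j=3: -5≤-2, i=0, swap(0,3) ⇒ [-5, 6, 12, 4, -9, 13, 3, -7, 2, -6, 8, -4, -2]
j=4: -9≤-2, i=1, swap(1,4) ⇒ [-5, -9, 12, 4, 6, 13, 3, -7, 2, -6, 8, -4, -2]
j=5: 13>-2, skip
j=6: 3>-2, skip
j=7: -7≤-2, i=2, swap(2,7) ⇒ [-5, -9, -7, 4, 6, 13, 3, 12, 2, -6, 8, -4, -2]
j=8: 2>-2, skip
j=9: -6≤-2, i=3, swap(3,9) ⇒ [-5, -9, -7, -6, 6, 13, 3, 12, 2, 4, 8, -4, -2]
j=10: 8>-2, skip
j=11: -4≤-2, i=4, swap(4,11) ⇒ [-5, -9, -7, -6, -4, 13, 3, 12, 2, 4, 8, 6, -2]
swap(5,12) ⇒ [-5, -9, -7, -6, -4, -2, 3, 12, 2, 4, 8, 6, 13]; return 5
p = 5; k-1 = 2 < 5 ⇒ left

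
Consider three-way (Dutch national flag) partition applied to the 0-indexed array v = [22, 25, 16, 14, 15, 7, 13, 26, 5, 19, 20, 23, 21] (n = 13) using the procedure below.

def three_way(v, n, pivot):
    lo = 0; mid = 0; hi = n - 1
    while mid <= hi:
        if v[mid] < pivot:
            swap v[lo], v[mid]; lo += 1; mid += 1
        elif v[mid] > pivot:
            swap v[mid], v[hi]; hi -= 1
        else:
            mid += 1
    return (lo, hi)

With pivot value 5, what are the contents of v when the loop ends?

pivot = 5; lo=0, mid=0, hi=12
v[mid]=22>5: swap v[0],v[12]; hi=11 → [21, 25, 16, 14, 15, 7, 13, 26, 5, 19, 20, 23, 22]
v[mid]=21>5: swap v[0],v[11]; hi=10 → [23, 25, 16, 14, 15, 7, 13, 26, 5, 19, 20, 21, 22]
v[mid]=23>5: swap v[0],v[10]; hi=9 → [20, 25, 16, 14, 15, 7, 13, 26, 5, 19, 23, 21, 22]
v[mid]=20>5: swap v[0],v[9]; hi=8 → [19, 25, 16, 14, 15, 7, 13, 26, 5, 20, 23, 21, 22]
v[mid]=19>5: swap v[0],v[8]; hi=7 → [5, 25, 16, 14, 15, 7, 13, 26, 19, 20, 23, 21, 22]
v[mid]=5=5: mid=1
v[mid]=25>5: swap v[1],v[7]; hi=6 → [5, 26, 16, 14, 15, 7, 13, 25, 19, 20, 23, 21, 22]
v[mid]=26>5: swap v[1],v[6]; hi=5 → [5, 13, 16, 14, 15, 7, 26, 25, 19, 20, 23, 21, 22]
v[mid]=13>5: swap v[1],v[5]; hi=4 → [5, 7, 16, 14, 15, 13, 26, 25, 19, 20, 23, 21, 22]
v[mid]=7>5: swap v[1],v[4]; hi=3 → [5, 15, 16, 14, 7, 13, 26, 25, 19, 20, 23, 21, 22]
v[mid]=15>5: swap v[1],v[3]; hi=2 → [5, 14, 16, 15, 7, 13, 26, 25, 19, 20, 23, 21, 22]
v[mid]=14>5: swap v[1],v[2]; hi=1 → [5, 16, 14, 15, 7, 13, 26, 25, 19, 20, 23, 21, 22]
v[mid]=16>5: swap v[1],v[1]; hi=0 → [5, 16, 14, 15, 7, 13, 26, 25, 19, 20, 23, 21, 22]
end: lo=0, hi=0; v = [5, 16, 14, 15, 7, 13, 26, 25, 19, 20, 23, 21, 22]

[5, 16, 14, 15, 7, 13, 26, 25, 19, 20, 23, 21, 22]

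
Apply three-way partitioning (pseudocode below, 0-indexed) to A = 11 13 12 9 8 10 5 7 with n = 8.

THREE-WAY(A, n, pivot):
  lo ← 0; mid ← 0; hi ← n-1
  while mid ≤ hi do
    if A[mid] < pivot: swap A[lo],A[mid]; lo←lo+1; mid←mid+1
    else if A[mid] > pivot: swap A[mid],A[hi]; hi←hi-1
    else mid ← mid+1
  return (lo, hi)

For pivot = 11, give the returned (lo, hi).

(5, 5)

lo=0 mid=0 hi=7
11=11: mid=1
13>11: swap(1,7), hi=6 ⇒ 11 7 12 9 8 10 5 13
7<11: swap(0,1), lo=1 mid=2 ⇒ 7 11 12 9 8 10 5 13
12>11: swap(2,6), hi=5 ⇒ 7 11 5 9 8 10 12 13
5<11: swap(1,2), lo=2 mid=3 ⇒ 7 5 11 9 8 10 12 13
9<11: swap(2,3), lo=3 mid=4 ⇒ 7 5 9 11 8 10 12 13
8<11: swap(3,4), lo=4 mid=5 ⇒ 7 5 9 8 11 10 12 13
10<11: swap(4,5), lo=5 mid=6 ⇒ 7 5 9 8 10 11 12 13
done. lo=5 hi=5; A=7 5 9 8 10 11 12 13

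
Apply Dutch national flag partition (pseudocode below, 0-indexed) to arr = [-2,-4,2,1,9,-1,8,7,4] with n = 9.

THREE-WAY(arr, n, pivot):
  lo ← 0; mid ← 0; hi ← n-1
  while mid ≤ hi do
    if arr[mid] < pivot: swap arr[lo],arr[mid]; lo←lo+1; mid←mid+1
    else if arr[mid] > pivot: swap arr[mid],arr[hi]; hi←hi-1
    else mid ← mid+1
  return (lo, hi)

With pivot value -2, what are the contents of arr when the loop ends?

pivot = -2; lo=0, mid=0, hi=8
arr[mid]=-2=-2: mid=1
arr[mid]=-4<-2: swap arr[0],arr[1]; lo=1,mid=2 → [-4,-2,2,1,9,-1,8,7,4]
arr[mid]=2>-2: swap arr[2],arr[8]; hi=7 → [-4,-2,4,1,9,-1,8,7,2]
arr[mid]=4>-2: swap arr[2],arr[7]; hi=6 → [-4,-2,7,1,9,-1,8,4,2]
arr[mid]=7>-2: swap arr[2],arr[6]; hi=5 → [-4,-2,8,1,9,-1,7,4,2]
arr[mid]=8>-2: swap arr[2],arr[5]; hi=4 → [-4,-2,-1,1,9,8,7,4,2]
arr[mid]=-1>-2: swap arr[2],arr[4]; hi=3 → [-4,-2,9,1,-1,8,7,4,2]
arr[mid]=9>-2: swap arr[2],arr[3]; hi=2 → [-4,-2,1,9,-1,8,7,4,2]
arr[mid]=1>-2: swap arr[2],arr[2]; hi=1 → [-4,-2,1,9,-1,8,7,4,2]
end: lo=1, hi=1; arr = [-4,-2,1,9,-1,8,7,4,2]

[-4,-2,1,9,-1,8,7,4,2]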